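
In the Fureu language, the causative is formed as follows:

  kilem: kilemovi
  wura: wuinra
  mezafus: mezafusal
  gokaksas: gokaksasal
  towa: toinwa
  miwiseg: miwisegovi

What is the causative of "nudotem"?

nudotemovi

"nudotem" ends in -m. The one such stem in the data (kilem → kilemovi) adds -ovi, so the same rule applies.
So nudotem → nudotemovi.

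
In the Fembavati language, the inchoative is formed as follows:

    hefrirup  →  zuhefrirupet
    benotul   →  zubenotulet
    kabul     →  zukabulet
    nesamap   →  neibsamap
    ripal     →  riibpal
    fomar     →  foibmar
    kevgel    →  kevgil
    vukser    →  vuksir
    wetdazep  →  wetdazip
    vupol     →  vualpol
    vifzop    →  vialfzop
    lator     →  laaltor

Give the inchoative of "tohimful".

zutohimfulet

hefrirup and nesamap both end in -p yet inflect differently (zuhefrirupet, neibsamap), so the final letter is not what conditions the rule; the last vowel is.
"tohimful" has last vowel 'u'. The stems whose last vowel is 'u' (hefrirup → zuhefrirupet, benotul → zubenotulet, kabul → zukabulet) add zu- … -et around the stem.
The other patterns: stems whose last vowel is 'a' insert -ib- after the first vowel; stems whose last vowel is 'e' change the last vowel to 'i'; stems whose last vowel is 'o' insert -al- after the first vowel.
So tohimful → zutohimfulet.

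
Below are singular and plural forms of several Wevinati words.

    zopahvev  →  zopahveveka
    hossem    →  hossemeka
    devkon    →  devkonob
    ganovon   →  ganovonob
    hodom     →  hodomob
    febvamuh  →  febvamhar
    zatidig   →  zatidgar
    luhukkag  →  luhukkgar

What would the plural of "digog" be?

hossem and hodom both end in -m yet inflect differently (hossemeka, hodomob), so the final letter is not what conditions the rule; the last vowel is.
"digog" has last vowel 'o'. The stems whose last vowel is 'o' (devkon → devkonob, ganovon → ganovonob, hodom → hodomob) add -ob.
The other patterns: stems whose last vowel is 'e' add -eka; stems whose last vowel is 'a', 'i' or 'u' delete the last vowel and add -ar.
So digog → digogob.

digogob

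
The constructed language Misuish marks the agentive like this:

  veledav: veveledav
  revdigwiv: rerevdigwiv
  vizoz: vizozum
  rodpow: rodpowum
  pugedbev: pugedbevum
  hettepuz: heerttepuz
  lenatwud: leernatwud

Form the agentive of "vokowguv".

veledav and pugedbev both end in -v yet inflect differently (veveledav, pugedbevum), so the final letter is not what conditions the rule; the last vowel is.
"vokowguv" has last vowel 'u'. The stems whose last vowel is 'u' (hettepuz → heerttepuz, lenatwud → leernatwud) insert -er- after the first vowel.
So vokowguv → voerkowguv.

voerkowguv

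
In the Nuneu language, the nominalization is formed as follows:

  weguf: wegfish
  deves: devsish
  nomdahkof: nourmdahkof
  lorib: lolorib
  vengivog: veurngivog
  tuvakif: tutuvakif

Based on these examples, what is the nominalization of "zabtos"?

"zabtos" has last vowel 'o'. The stems whose last vowel is 'o' (vengivog → veurngivog, nomdahkof → nourmdahkof) insert -ur- after the first vowel.
The other patterns: stems whose last vowel is 'i' repeat the first consonant+vowel as a prefix; stems whose last vowel is 'e' or 'u' delete the last vowel and add -ish.
So zabtos → zaurbtos.

zaurbtos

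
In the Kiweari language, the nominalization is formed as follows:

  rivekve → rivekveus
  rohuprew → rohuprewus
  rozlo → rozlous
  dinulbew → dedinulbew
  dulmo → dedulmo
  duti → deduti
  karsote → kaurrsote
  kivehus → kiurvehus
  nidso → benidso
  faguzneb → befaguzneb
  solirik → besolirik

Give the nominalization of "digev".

rohuprew and dinulbew both end in -w yet inflect differently (rohuprewus, dedinulbew), so the final letter is not what conditions the rule; the first letter is.
"digev" begins with d-. The stems beginning with d- (dinulbew → dedinulbew, dulmo → dedulmo, duti → deduti) add the prefix de-.
So digev → dedigev.

dedigev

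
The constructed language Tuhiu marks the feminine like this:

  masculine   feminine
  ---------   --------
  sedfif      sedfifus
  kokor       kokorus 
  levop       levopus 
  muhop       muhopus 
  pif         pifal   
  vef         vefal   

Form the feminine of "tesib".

tesibus

vef and sedfif both end in -f yet inflect differently (vefal, sedfifus), so the final letter is not what conditions the rule; the number of vowels is.
"tesib" has 2 vowels. The stems with 2 vowels (kokor → kokorus, levop → levopus, sedfif → sedfifus) add -us.
So tesib → tesibus.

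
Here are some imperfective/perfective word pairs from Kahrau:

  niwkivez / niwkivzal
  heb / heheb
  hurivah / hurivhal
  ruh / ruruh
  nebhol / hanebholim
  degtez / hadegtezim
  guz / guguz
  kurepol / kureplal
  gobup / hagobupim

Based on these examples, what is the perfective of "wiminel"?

guz and degtez both end in -z yet inflect differently (guguz, hadegtezim), so the final letter is not what conditions the rule; the number of vowels is.
"wiminel" has 3 vowels. The stems with 3 vowels (niwkivez → niwkivzal, kurepol → kureplal, hurivah → hurivhal) delete the last vowel and add -al.
The other patterns: stems with 1 vowel repeat the first consonant+vowel as a prefix; stems with 2 vowels add ha- … -im around the stem.
So wiminel → wiminlal.

wiminlal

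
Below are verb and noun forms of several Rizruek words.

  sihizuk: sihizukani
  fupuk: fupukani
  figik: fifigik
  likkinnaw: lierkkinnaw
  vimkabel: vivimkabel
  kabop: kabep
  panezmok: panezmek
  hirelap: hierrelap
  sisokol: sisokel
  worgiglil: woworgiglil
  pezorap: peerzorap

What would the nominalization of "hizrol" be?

hizrel

fupuk and figik both end in -k yet inflect differently (fupukani, fifigik), so the final letter is not what conditions the rule; the last vowel is.
"hizrol" has last vowel 'o'. The stems whose last vowel is 'o' (kabop → kabep, sisokol → sisokel, panezmok → panezmek) change the last vowel to 'e'.
The other patterns: stems whose last vowel is 'a' insert -er- after the first vowel; stems whose last vowel is 'u' add -ani; stems whose last vowel is 'e' or 'i' repeat the first consonant+vowel as a prefix.
So hizrol → hizrel.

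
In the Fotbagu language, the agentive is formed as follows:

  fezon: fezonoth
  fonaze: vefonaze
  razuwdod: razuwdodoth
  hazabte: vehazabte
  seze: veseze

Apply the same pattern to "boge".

veboge

"boge" ends in -e. The stems ending in -e (fonaze → vefonaze, seze → veseze, hazabte → vehazabte) add the prefix ve-.
So boge → veboge.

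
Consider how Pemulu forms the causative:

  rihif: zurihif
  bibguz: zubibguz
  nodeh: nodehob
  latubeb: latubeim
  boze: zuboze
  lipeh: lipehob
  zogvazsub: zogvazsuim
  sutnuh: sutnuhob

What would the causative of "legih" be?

latubeb and nodeh both have last vowel 'e' yet inflect differently (latubeim, nodehob), so the last vowel is not what conditions the rule; the final letter is.
"legih" ends in -h. The stems ending in -h (nodeh → nodehob, sutnuh → sutnuhob, lipeh → lipehob) add -ob.
The other patterns: stems ending in -b drop the final letter and add -im; stems ending in -e, -f or -z add the prefix zu-.
So legih → legihob.

legihob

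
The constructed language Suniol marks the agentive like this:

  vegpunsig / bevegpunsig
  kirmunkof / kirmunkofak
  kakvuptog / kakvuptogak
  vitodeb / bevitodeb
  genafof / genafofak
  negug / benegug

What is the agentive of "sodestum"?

besodestum

kakvuptog and negug both end in -g yet inflect differently (kakvuptogak, benegug), so the final letter is not what conditions the rule; the last vowel is.
"sodestum" has last vowel 'u'. The one such stem in the data (negug → benegug) adds the prefix be-, so the same rule applies.
The other pattern: stems whose last vowel is 'o' add -ak.
So sodestum → besodestum.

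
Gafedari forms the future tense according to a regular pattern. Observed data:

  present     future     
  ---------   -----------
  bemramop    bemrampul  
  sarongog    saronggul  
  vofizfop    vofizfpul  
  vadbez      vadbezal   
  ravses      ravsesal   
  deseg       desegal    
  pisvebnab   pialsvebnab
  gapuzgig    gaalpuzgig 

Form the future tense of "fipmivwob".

fipmivwbul

"fipmivwob" has last vowel 'o'. The stems whose last vowel is 'o' (bemramop → bemrampul, sarongog → saronggul, vofizfop → vofizfpul) delete the last vowel and add -ul.
So fipmivwob → fipmivwbul.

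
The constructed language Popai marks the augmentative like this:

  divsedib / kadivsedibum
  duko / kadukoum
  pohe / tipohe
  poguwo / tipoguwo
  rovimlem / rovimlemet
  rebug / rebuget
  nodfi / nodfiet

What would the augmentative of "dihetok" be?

duko and poguwo both end in -o yet inflect differently (kadukoum, tipoguwo), so the final letter is not what conditions the rule; the first letter is.
"dihetok" begins with d-. The stems beginning with d- (divsedib → kadivsedibum, duko → kadukoum) add ka- … -um around the stem.
So dihetok → kadihetokum.

kadihetokum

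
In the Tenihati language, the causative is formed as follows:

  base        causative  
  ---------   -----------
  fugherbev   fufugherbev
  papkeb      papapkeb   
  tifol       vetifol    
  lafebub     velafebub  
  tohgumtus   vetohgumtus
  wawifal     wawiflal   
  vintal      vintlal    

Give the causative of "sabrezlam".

sabrezlmal

papkeb and lafebub both end in -b yet inflect differently (papapkeb, velafebub), so the final letter is not what conditions the rule; the last vowel is.
"sabrezlam" has last vowel 'a'. The stems whose last vowel is 'a' (wawifal → wawiflal, vintal → vintlal) delete the last vowel and add -al.
The other patterns: stems whose last vowel is 'e' repeat the first consonant+vowel as a prefix; stems whose last vowel is 'o' or 'u' add the prefix ve-.
So sabrezlam → sabrezlmal.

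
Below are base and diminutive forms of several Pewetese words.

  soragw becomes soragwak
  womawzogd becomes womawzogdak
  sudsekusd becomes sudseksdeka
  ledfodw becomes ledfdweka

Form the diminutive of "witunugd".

"witunugd" has second-to-last letter 'g'. The stems whose second-to-last letter is 'g' (soragw → soragwak, womawzogd → womawzogdak) add -ak.
The other pattern: stems whose second-to-last letter is 'd' or 's' delete the last vowel and add -eka.
So witunugd → witunugdak.

witunugdak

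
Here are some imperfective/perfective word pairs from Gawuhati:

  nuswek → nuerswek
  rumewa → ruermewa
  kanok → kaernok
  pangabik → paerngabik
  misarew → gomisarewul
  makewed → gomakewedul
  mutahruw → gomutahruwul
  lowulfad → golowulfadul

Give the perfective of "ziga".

zierga

nuswek and misarew both have last vowel 'e' yet inflect differently (nuerswek, gomisarewul), so the last vowel is not what conditions the rule; the final letter is.
"ziga" ends in -a. The one such stem in the data (rumewa → ruermewa) inserts -er- after the first vowel (as do nuswek, kanok), so the same rule applies.
The other pattern: stems ending in -d or -w add go- … -ul around the stem.
So ziga → zierga.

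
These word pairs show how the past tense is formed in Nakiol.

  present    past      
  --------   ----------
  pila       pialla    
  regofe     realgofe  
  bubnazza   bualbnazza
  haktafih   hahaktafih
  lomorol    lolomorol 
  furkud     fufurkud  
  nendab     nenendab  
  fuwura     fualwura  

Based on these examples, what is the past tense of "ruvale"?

nendab and fuwura both have last vowel 'a' yet inflect differently (nenendab, fualwura), so the last vowel is not what conditions the rule; whether the stem ends in a vowel or a consonant is.
"ruvale" ends in a vowel. The stems ending in a vowel (fuwura → fualwura, pila → pialla, bubnazza → bualbnazza) insert -al- after the first vowel.
So ruvale → rualvale.

rualvale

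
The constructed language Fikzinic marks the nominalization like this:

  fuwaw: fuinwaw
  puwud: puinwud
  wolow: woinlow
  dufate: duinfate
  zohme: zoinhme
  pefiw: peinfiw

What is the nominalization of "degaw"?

deingaw

Every pair shown (fuwaw → fuinwaw, puwud → puinwud, wolow → woinlow, …) follows the same rule: insert -in- after the first vowel.
So degaw → deingaw.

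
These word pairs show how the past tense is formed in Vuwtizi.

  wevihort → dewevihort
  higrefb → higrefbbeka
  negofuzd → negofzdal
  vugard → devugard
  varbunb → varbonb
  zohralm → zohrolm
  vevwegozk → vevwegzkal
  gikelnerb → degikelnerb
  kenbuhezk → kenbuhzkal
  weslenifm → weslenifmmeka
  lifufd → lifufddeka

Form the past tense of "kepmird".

dekepmird

negofuzd and vugard both end in -d yet inflect differently (negofzdal, devugard), so the final letter is not what conditions the rule; the second-to-last letter is.
"kepmird" has second-to-last letter 'r'. The stems whose second-to-last letter is 'r' (gikelnerb → degikelnerb, wevihort → dewevihort, vugard → devugard) add the prefix de-.
The other patterns: stems whose second-to-last letter is 'z' delete the last vowel and add -al; stems whose second-to-last letter is 'f' double the final consonant and add -eka; stems whose second-to-last letter is 'l' or 'n' change the last vowel to 'o'.
So kepmird → dekepmird.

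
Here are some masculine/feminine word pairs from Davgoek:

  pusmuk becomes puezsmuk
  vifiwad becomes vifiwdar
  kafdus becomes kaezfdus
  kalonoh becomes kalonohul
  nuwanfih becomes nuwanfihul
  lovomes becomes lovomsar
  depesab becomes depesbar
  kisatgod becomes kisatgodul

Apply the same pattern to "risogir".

risogirul

"risogir" has last vowel 'i'. The one such stem in the data (nuwanfih → nuwanfihul) adds -ul, so the same rule applies.
So risogir → risogirul.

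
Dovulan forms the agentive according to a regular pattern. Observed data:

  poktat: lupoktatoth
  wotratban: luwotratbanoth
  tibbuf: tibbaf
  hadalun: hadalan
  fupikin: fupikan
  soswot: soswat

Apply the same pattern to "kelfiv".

kelfav

wotratban and hadalun both end in -n yet inflect differently (luwotratbanoth, hadalan), so the final letter is not what conditions the rule; the last vowel is.
"kelfiv" has last vowel 'i'. The one such stem in the data (fupikin → fupikan) changes the last vowel to 'a' (as do tibbuf, hadalun), so the same rule applies.
So kelfiv → kelfav.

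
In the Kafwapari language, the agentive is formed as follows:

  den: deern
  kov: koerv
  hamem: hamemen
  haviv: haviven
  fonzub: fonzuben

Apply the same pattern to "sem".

seerm

kov and haviv both end in -v yet inflect differently (koerv, haviven), so the final letter is not what conditions the rule; the number of vowels is.
"sem" has 1 vowel. The stems with 1 vowel (den → deern, kov → koerv) insert -er- after the first vowel.
The other pattern: stems with 2 vowels add -en.
So sem → seerm.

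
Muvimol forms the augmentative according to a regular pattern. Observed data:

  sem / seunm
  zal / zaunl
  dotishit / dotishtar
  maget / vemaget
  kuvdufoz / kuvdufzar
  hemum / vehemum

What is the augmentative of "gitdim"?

vegitdim

"gitdim" has 2 vowels. The stems with 2 vowels (maget → vemaget, hemum → vehemum) add the prefix ve-.
The other patterns: stems with 1 vowel insert -un- after the first vowel; stems with 3 vowels delete the last vowel and add -ar.
So gitdim → vegitdim.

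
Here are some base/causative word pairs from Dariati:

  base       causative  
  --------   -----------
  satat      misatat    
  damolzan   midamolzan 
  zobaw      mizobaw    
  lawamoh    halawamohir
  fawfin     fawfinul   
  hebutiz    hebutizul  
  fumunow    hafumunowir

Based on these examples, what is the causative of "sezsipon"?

hasezsiponir

fawfin and damolzan both end in -n yet inflect differently (fawfinul, midamolzan), so the final letter is not what conditions the rule; the last vowel is.
"sezsipon" has last vowel 'o'. The stems whose last vowel is 'o' (fumunow → hafumunowir, lawamoh → halawamohir) add ha- … -ir around the stem.
The other patterns: stems whose last vowel is 'i' add -ul; stems whose last vowel is 'a' add the prefix mi-.
So sezsipon → hasezsiponir.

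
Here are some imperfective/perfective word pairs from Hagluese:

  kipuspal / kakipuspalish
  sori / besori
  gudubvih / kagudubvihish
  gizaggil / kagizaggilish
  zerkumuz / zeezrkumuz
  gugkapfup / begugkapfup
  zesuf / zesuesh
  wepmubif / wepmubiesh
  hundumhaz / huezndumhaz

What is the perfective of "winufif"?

zerkumuz and zesuf both have last vowel 'u' yet inflect differently (zeezrkumuz, zesuesh), so the last vowel is not what conditions the rule; the final letter is.
"winufif" ends in -f. The stems ending in -f (wepmubif → wepmubiesh, zesuf → zesuesh) drop the final letter and add -esh.
The other patterns: stems ending in -z insert -ez- after the first vowel; stems ending in -i or -p add the prefix be-; stems ending in -h or -l add ka- … -ish around the stem.
So winufif → winufiesh.

winufiesh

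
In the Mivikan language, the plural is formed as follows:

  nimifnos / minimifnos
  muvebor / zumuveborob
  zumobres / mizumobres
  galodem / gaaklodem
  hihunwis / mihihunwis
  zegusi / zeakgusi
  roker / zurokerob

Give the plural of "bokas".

"bokas" ends in -s. The stems ending in -s (hihunwis → mihihunwis, zumobres → mizumobres, nimifnos → minimifnos) add the prefix mi-.
The other patterns: stems ending in -r add zu- … -ob around the stem; stems ending in -i or -m insert -ak- after the first vowel.
So bokas → mibokas.

mibokas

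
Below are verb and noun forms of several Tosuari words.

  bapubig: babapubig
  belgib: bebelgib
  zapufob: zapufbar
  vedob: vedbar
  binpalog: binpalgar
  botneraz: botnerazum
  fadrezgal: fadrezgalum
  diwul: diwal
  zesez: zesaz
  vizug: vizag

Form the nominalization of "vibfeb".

belgib and zapufob both end in -b yet inflect differently (bebelgib, zapufbar), so the final letter is not what conditions the rule; the last vowel is.
"vibfeb" has last vowel 'e'. The one such stem in the data (zesez → zesaz) changes the last vowel to 'a' (as do diwul, vizug), so the same rule applies.
So vibfeb → vibfab.

vibfab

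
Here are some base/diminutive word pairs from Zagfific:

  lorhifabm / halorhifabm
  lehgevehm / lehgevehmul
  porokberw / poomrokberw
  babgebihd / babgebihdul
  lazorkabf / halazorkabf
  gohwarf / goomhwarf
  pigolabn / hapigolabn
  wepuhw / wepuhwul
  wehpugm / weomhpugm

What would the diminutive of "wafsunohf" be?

wafsunohful

"wafsunohf" has second-to-last letter 'h'. The stems whose second-to-last letter is 'h' (wepuhw → wepuhwul, lehgevehm → lehgevehmul, babgebihd → babgebihdul) add -ul.
So wafsunohf → wafsunohful.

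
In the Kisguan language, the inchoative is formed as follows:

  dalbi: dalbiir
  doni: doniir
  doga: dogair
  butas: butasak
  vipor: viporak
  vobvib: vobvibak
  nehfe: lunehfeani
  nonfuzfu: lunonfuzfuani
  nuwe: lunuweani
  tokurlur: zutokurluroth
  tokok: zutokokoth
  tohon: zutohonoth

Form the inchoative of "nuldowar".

lunuldowarani

"nuldowar" begins with n-. The stems beginning with n- (nehfe → lunehfeani, nonfuzfu → lunonfuzfuani, nuwe → lunuweani) add lu- … -ani around the stem.
The other patterns: stems beginning with d- add -ir; stems beginning with b- or v- add -ak; stems beginning with t- add zu- … -oth around the stem.
So nuldowar → lunuldowarani.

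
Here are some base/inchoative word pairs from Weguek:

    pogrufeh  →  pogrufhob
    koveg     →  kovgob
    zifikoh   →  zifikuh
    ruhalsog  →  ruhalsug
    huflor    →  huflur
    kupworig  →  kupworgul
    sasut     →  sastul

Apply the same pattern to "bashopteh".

bashopthob

"bashopteh" has last vowel 'e'. The stems whose last vowel is 'e' (pogrufeh → pogrufhob, koveg → kovgob) delete the last vowel and add -ob.
The other patterns: stems whose last vowel is 'o' change the last vowel to 'u'; stems whose last vowel is 'i' or 'u' delete the last vowel and add -ul.
So bashopteh → bashopthob.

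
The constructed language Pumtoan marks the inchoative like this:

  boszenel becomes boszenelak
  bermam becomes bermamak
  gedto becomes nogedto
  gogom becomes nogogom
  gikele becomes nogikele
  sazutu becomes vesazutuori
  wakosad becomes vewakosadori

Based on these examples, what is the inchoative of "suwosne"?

vesuwosneori

bermam and gogom both end in -m yet inflect differently (bermamak, nogogom), so the final letter is not what conditions the rule; the first letter is.
"suwosne" begins with s-. The one such stem in the data (sazutu → vesazutuori) adds ve- … -ori around the stem, so the same rule applies.
The other patterns: stems beginning with b- add -ak; stems beginning with g- add the prefix no-.
So suwosne → vesuwosneori.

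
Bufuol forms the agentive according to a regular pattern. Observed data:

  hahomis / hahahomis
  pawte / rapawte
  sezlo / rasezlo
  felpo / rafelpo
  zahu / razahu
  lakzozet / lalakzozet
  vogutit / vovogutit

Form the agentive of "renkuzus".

"renkuzus" ends in a consonant. The stems ending in a consonant (lakzozet → lalakzozet, hahomis → hahahomis, vogutit → vovogutit) repeat the first consonant+vowel as a prefix.
The other pattern: stems ending in a vowel add the prefix ra-.
So renkuzus → rerenkuzus.

rerenkuzus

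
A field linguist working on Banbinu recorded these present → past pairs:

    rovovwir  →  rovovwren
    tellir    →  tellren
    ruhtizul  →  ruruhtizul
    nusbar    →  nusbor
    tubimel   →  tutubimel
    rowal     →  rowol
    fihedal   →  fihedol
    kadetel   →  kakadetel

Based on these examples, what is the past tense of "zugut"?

zuzugut

nusbar and tellir both end in -r yet inflect differently (nusbor, tellren), so the final letter is not what conditions the rule; the last vowel is.
"zugut" has last vowel 'u'. The one such stem in the data (ruhtizul → ruruhtizul) repeats the first consonant+vowel as a prefix (as do kadetel, tubimel), so the same rule applies.
So zugut → zuzugut.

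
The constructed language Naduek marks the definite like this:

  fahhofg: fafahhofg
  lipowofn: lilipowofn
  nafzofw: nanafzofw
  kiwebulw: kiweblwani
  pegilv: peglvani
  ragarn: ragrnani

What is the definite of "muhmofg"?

nafzofw and kiwebulw both end in -w yet inflect differently (nanafzofw, kiweblwani), so the final letter is not what conditions the rule; the second-to-last letter is.
"muhmofg" has second-to-last letter 'f'. The stems whose second-to-last letter is 'f' (fahhofg → fafahhofg, lipowofn → lilipowofn, nafzofw → nanafzofw) repeat the first consonant+vowel as a prefix.
The other pattern: stems whose second-to-last letter is 'l' or 'r' delete the last vowel and add -ani.
So muhmofg → mumuhmofg.

mumuhmofg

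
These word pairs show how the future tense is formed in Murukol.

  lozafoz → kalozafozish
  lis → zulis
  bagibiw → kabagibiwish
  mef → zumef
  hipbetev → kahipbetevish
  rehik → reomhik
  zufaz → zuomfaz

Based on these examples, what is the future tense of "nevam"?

neomvam

zufaz and lozafoz both end in -z yet inflect differently (zuomfaz, kalozafozish), so the final letter is not what conditions the rule; the number of vowels is.
"nevam" has 2 vowels. The stems with 2 vowels (zufaz → zuomfaz, rehik → reomhik) insert -om- after the first vowel.
So nevam → neomvam.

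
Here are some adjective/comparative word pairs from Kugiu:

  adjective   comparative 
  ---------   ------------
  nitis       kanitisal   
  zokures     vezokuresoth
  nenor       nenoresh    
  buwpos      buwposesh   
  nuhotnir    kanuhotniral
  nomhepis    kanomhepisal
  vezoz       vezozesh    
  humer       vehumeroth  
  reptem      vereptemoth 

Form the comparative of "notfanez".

venotfanezoth

buwpos and nitis both end in -s yet inflect differently (buwposesh, kanitisal), so the final letter is not what conditions the rule; the last vowel is.
"notfanez" has last vowel 'e'. The stems whose last vowel is 'e' (humer → vehumeroth, zokures → vezokuresoth, reptem → vereptemoth) add ve- … -oth around the stem.
The other patterns: stems whose last vowel is 'o' add -esh; stems whose last vowel is 'i' add ka- … -al around the stem.
So notfanez → venotfanezoth.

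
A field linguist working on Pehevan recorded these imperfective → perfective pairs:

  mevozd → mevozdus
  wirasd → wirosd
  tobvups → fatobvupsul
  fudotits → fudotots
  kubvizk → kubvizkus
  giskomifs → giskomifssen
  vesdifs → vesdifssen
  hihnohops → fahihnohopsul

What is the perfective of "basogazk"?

giskomifs and hihnohops both end in -s yet inflect differently (giskomifssen, fahihnohopsul), so the final letter is not what conditions the rule; the second-to-last letter is.
"basogazk" has second-to-last letter 'z'. The stems whose second-to-last letter is 'z' (mevozd → mevozdus, kubvizk → kubvizkus) add -us.
So basogazk → basogazkus.

basogazkus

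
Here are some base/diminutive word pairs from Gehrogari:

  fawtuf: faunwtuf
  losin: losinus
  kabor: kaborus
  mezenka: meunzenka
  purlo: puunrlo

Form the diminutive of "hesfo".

kabor and purlo both have last vowel 'o' yet inflect differently (kaborus, puunrlo), so the last vowel is not what conditions the rule; the final letter is.
"hesfo" ends in -o. The one such stem in the data (purlo → puunrlo) inserts -un- after the first vowel (as do mezenka, fawtuf), so the same rule applies.
So hesfo → heunsfo.

heunsfo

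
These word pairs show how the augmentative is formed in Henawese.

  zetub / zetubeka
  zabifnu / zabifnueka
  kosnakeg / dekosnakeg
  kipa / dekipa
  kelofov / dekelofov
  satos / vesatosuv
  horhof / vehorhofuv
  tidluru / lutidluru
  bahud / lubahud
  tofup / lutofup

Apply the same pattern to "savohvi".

vesavohviuv

zabifnu and tidluru both end in -u yet inflect differently (zabifnueka, lutidluru), so the final letter is not what conditions the rule; the first letter is.
"savohvi" begins with s-. The one such stem in the data (satos → vesatosuv) adds ve- … -uv around the stem, so the same rule applies.
The other patterns: stems beginning with z- add -eka; stems beginning with k- add the prefix de-; stems beginning with b- or t- add the prefix lu-.
So savohvi → vesavohviuv.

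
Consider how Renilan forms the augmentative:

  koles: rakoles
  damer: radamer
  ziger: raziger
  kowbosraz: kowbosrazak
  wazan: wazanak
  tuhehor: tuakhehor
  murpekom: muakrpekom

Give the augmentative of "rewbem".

rarewbem

damer and tuhehor both end in -r yet inflect differently (radamer, tuakhehor), so the final letter is not what conditions the rule; the last vowel is.
"rewbem" has last vowel 'e'. The stems whose last vowel is 'e' (koles → rakoles, damer → radamer, ziger → raziger) add the prefix ra-.
So rewbem → rarewbem.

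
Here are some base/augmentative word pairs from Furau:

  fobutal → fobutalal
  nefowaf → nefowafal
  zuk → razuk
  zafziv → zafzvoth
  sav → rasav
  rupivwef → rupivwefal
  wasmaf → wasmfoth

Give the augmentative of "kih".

rakih

sav and zafziv both end in -v yet inflect differently (rasav, zafzvoth), so the final letter is not what conditions the rule; the number of vowels is.
"kih" has 1 vowel. The stems with 1 vowel (sav → rasav, zuk → razuk) add the prefix ra-.
So kih → rakih.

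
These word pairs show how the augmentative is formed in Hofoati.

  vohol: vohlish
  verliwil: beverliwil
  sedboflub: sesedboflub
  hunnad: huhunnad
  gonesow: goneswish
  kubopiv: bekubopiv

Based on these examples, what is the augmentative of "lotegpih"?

belotegpih

vohol and verliwil both end in -l yet inflect differently (vohlish, beverliwil), so the final letter is not what conditions the rule; the last vowel is.
"lotegpih" has last vowel 'i'. The stems whose last vowel is 'i' (verliwil → beverliwil, kubopiv → bekubopiv) add the prefix be-.
The other patterns: stems whose last vowel is 'o' delete the last vowel and add -ish; stems whose last vowel is 'a' or 'u' repeat the first consonant+vowel as a prefix.
So lotegpih → belotegpih.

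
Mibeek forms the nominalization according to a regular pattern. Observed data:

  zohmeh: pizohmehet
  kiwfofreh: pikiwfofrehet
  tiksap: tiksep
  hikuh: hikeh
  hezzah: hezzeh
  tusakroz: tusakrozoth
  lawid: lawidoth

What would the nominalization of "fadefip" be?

zohmeh and hikuh both end in -h yet inflect differently (pizohmehet, hikeh), so the final letter is not what conditions the rule; the last vowel is.
"fadefip" has last vowel 'i'. The one such stem in the data (lawid → lawidoth) adds -oth, so the same rule applies.
The other patterns: stems whose last vowel is 'e' add pi- … -et around the stem; stems whose last vowel is 'a' or 'u' change the last vowel to 'e'.
So fadefip → fadefipoth.

fadefipoth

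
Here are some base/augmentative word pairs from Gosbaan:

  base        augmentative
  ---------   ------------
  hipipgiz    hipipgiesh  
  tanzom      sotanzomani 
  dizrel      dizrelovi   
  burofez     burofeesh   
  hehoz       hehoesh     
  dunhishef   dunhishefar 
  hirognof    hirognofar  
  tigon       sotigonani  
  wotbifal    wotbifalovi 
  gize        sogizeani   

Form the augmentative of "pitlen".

dunhishef and dizrel both have last vowel 'e' yet inflect differently (dunhishefar, dizrelovi), so the last vowel is not what conditions the rule; the final letter is.
"pitlen" ends in -n. The one such stem in the data (tigon → sotigonani) adds so- … -ani around the stem, so the same rule applies.
The other patterns: stems ending in -f add -ar; stems ending in -l add -ovi; stems ending in -z drop the final letter and add -esh.
So pitlen → sopitlenani.

sopitlenani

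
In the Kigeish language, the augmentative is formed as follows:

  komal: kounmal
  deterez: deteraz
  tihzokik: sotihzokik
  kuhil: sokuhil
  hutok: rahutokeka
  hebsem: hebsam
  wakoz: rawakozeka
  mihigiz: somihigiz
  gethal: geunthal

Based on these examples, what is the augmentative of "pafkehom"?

rapafkehomeka

deterez and wakoz both end in -z yet inflect differently (deteraz, rawakozeka), so the final letter is not what conditions the rule; the last vowel is.
"pafkehom" has last vowel 'o'. The stems whose last vowel is 'o' (hutok → rahutokeka, wakoz → rawakozeka) add ra- … -eka around the stem.
The other patterns: stems whose last vowel is 'e' change the last vowel to 'a'; stems whose last vowel is 'a' insert -un- after the first vowel; stems whose last vowel is 'i' add the prefix so-.
So pafkehom → rapafkehomeka.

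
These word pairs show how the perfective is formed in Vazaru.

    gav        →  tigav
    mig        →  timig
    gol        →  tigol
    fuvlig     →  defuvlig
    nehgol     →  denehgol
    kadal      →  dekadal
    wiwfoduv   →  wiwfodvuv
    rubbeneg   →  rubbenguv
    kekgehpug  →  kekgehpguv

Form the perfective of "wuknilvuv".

wuknilvvuv

mig and fuvlig both end in -g yet inflect differently (timig, defuvlig), so the final letter is not what conditions the rule; the number of vowels is.
"wuknilvuv" has 3 vowels. The stems with 3 vowels (wiwfoduv → wiwfodvuv, rubbeneg → rubbenguv, kekgehpug → kekgehpguv) delete the last vowel and add -uv.
The other patterns: stems with 1 vowel add the prefix ti-; stems with 2 vowels add the prefix de-.
So wuknilvuv → wuknilvvuv.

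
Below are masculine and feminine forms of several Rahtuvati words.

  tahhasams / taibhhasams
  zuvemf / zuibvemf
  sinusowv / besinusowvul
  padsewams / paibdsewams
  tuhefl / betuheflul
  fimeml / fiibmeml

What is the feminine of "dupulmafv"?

bedupulmafvul

"dupulmafv" has second-to-last letter 'f'. The one such stem in the data (tuhefl → betuheflul) adds be- … -ul around the stem, so the same rule applies.
The other pattern: stems whose second-to-last letter is 'm' insert -ib- after the first vowel.
So dupulmafv → bedupulmafvul.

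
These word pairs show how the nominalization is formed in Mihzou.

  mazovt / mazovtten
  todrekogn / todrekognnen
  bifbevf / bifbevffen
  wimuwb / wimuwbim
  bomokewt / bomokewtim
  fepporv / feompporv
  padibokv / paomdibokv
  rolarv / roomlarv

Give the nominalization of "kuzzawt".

kuzzawtim

mazovt and bomokewt both end in -t yet inflect differently (mazovtten, bomokewtim), so the final letter is not what conditions the rule; the second-to-last letter is.
"kuzzawt" has second-to-last letter 'w'. The stems whose second-to-last letter is 'w' (wimuwb → wimuwbim, bomokewt → bomokewtim) add -im.
The other patterns: stems whose second-to-last letter is 'g' or 'v' double the final consonant and add -en; stems whose second-to-last letter is 'k' or 'r' insert -om- after the first vowel.
So kuzzawt → kuzzawtim.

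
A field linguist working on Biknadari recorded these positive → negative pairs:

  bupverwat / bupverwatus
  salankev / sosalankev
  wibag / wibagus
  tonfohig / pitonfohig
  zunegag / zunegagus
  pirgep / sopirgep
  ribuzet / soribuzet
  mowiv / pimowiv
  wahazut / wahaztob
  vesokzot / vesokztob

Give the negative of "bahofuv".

bahofvob

"bahofuv" has last vowel 'u'. The one such stem in the data (wahazut → wahaztob) deletes the last vowel and adds -ob (as does vesokzot), so the same rule applies.
So bahofuv → bahofvob.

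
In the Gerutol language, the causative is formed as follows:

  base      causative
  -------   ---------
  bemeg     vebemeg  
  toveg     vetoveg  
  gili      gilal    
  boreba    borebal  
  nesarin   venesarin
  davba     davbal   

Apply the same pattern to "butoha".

"butoha" ends in a vowel. The stems ending in a vowel (gili → gilal, davba → davbal, boreba → borebal) drop the final letter and add -al.
So butoha → butohal.

butohal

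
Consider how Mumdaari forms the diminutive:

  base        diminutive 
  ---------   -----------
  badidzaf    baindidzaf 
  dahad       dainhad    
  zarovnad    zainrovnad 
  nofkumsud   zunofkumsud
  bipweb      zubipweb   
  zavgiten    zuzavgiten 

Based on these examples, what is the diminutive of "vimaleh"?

"vimaleh" has last vowel 'e'. The stems whose last vowel is 'e' (bipweb → zubipweb, zavgiten → zuzavgiten) add the prefix zu-.
So vimaleh → zuvimaleh.

zuvimaleh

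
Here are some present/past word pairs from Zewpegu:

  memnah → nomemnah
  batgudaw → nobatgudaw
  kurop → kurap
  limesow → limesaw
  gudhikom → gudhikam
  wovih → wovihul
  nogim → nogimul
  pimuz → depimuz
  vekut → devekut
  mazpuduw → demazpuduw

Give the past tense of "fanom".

batgudaw and limesow both end in -w yet inflect differently (nobatgudaw, limesaw), so the final letter is not what conditions the rule; the last vowel is.
"fanom" has last vowel 'o'. The stems whose last vowel is 'o' (kurop → kurap, limesow → limesaw, gudhikom → gudhikam) change the last vowel to 'a'.
The other patterns: stems whose last vowel is 'a' add the prefix no-; stems whose last vowel is 'i' add -ul; stems whose last vowel is 'u' add the prefix de-.
So fanom → fanam.

fanam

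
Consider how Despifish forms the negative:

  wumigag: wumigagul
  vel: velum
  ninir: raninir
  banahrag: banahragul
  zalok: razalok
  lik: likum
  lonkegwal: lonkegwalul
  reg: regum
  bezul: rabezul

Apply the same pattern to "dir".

dirum

vel and bezul both end in -l yet inflect differently (velum, rabezul), so the final letter is not what conditions the rule; the number of vowels is.
"dir" has 1 vowel. The stems with 1 vowel (reg → regum, lik → likum, vel → velum) add -um.
So dir → dirum.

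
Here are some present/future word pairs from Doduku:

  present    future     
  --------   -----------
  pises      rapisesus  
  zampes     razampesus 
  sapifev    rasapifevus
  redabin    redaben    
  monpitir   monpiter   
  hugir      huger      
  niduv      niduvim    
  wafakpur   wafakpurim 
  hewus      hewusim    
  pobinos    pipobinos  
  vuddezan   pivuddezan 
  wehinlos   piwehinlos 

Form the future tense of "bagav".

sapifev and niduv both end in -v yet inflect differently (rasapifevus, niduvim), so the final letter is not what conditions the rule; the last vowel is.
"bagav" has last vowel 'a'. The one such stem in the data (vuddezan → pivuddezan) adds the prefix pi-, so the same rule applies.
The other patterns: stems whose last vowel is 'e' add ra- … -us around the stem; stems whose last vowel is 'i' change the last vowel to 'e'; stems whose last vowel is 'u' add -im.
So bagav → pibagav.

pibagav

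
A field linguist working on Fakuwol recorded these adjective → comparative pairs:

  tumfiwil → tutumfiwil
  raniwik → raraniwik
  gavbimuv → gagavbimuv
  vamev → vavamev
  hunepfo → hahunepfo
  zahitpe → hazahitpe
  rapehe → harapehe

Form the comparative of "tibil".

"tibil" ends in a consonant. The stems ending in a consonant (tumfiwil → tutumfiwil, raniwik → raraniwik, gavbimuv → gagavbimuv) repeat the first consonant+vowel as a prefix.
So tibil → titibil.

titibil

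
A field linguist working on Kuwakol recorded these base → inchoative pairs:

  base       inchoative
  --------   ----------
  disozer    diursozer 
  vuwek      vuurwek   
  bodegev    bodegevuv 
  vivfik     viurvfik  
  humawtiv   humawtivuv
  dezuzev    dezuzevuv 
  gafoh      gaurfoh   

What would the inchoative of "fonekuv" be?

dezuzev and disozer both have last vowel 'e' yet inflect differently (dezuzevuv, diursozer), so the last vowel is not what conditions the rule; the final letter is.
"fonekuv" ends in -v. The stems ending in -v (humawtiv → humawtivuv, dezuzev → dezuzevuv, bodegev → bodegevuv) add -uv.
The other pattern: stems ending in -h, -k or -r insert -ur- after the first vowel.
So fonekuv → fonekuvuv.

fonekuvuv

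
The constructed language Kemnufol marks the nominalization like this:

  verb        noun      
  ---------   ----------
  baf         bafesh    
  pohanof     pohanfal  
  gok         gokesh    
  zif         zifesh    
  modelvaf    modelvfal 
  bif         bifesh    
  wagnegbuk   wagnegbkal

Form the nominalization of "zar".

zaresh

pohanof and zif both end in -f yet inflect differently (pohanfal, zifesh), so the final letter is not what conditions the rule; the number of vowels is.
"zar" has 1 vowel. The stems with 1 vowel (zif → zifesh, baf → bafesh, gok → gokesh) add -esh.
The other pattern: stems with 3 vowels delete the last vowel and add -al.
So zar → zaresh.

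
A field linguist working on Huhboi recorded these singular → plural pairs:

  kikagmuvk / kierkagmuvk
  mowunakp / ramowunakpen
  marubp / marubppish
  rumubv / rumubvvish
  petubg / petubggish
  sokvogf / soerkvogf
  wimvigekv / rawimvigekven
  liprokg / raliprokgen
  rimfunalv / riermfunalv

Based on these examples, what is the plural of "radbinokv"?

raradbinokven

liprokg and petubg both end in -g yet inflect differently (raliprokgen, petubggish), so the final letter is not what conditions the rule; the second-to-last letter is.
"radbinokv" has second-to-last letter 'k'. The stems whose second-to-last letter is 'k' (liprokg → raliprokgen, wimvigekv → rawimvigekven, mowunakp → ramowunakpen) add ra- … -en around the stem.
So radbinokv → raradbinokven.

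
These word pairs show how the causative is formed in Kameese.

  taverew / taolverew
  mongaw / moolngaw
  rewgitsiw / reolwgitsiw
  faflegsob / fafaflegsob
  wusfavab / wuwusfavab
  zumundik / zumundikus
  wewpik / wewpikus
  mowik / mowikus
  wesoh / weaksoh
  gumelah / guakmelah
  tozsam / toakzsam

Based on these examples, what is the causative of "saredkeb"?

sasaredkeb

"saredkeb" ends in -b. The stems ending in -b (faflegsob → fafaflegsob, wusfavab → wuwusfavab) repeat the first consonant+vowel as a prefix.
The other patterns: stems ending in -w insert -ol- after the first vowel; stems ending in -k add -us; stems ending in -h or -m insert -ak- after the first vowel.
So saredkeb → sasaredkeb.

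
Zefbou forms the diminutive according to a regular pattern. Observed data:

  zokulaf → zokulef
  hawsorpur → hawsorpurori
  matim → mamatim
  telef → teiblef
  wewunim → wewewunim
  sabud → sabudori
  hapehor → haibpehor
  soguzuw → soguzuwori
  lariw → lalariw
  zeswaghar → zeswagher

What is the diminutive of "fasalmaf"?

soguzuw and lariw both end in -w yet inflect differently (soguzuwori, lalariw), so the final letter is not what conditions the rule; the last vowel is.
"fasalmaf" has last vowel 'a'. The stems whose last vowel is 'a' (zokulaf → zokulef, zeswaghar → zeswagher) change the last vowel to 'e'.
The other patterns: stems whose last vowel is 'u' add -ori; stems whose last vowel is 'i' repeat the first consonant+vowel as a prefix; stems whose last vowel is 'e' or 'o' insert -ib- after the first vowel.
So fasalmaf → fasalmef.

fasalmef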